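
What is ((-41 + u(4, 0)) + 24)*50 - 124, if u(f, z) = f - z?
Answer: -774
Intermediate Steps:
((-41 + u(4, 0)) + 24)*50 - 124 = ((-41 + (4 - 1*0)) + 24)*50 - 124 = ((-41 + (4 + 0)) + 24)*50 - 124 = ((-41 + 4) + 24)*50 - 124 = (-37 + 24)*50 - 124 = -13*50 - 124 = -650 - 124 = -774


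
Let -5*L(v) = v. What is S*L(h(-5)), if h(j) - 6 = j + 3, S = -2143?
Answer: 8572/5 ≈ 1714.4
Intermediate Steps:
h(j) = 9 + j (h(j) = 6 + (j + 3) = 6 + (3 + j) = 9 + j)
L(v) = -v/5
S*L(h(-5)) = -(-2143)*(9 - 5)/5 = -(-2143)*4/5 = -2143*(-⅘) = 8572/5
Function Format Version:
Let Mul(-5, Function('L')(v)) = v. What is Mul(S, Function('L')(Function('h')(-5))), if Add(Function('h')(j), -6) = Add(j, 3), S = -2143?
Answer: Rational(8572, 5) ≈ 1714.4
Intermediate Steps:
Function('h')(j) = Add(9, j) (Function('h')(j) = Add(6, Add(j, 3)) = Add(6, Add(3, j)) = Add(9, j))
Function('L')(v) = Mul(Rational(-1, 5), v)
Mul(S, Function('L')(Function('h')(-5))) = Mul(-2143, Mul(Rational(-1, 5), Add(9, -5))) = Mul(-2143, Mul(Rational(-1, 5), 4)) = Mul(-2143, Rational(-4, 5)) = Rational(8572, 5)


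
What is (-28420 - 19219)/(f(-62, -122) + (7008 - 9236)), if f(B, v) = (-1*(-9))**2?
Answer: 47639/2147 ≈ 22.189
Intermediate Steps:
f(B, v) = 81 (f(B, v) = 9**2 = 81)
(-28420 - 19219)/(f(-62, -122) + (7008 - 9236)) = (-28420 - 19219)/(81 + (7008 - 9236)) = -47639/(81 - 2228) = -47639/(-2147) = -47639*(-1/2147) = 47639/2147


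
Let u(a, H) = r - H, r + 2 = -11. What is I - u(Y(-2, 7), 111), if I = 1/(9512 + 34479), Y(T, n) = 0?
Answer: 5454885/43991 ≈ 124.00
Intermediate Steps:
r = -13 (r = -2 - 11 = -13)
u(a, H) = -13 - H
I = 1/43991 ≈ 2.2732e-5
I - u(Y(-2, 7), 111) = 1/43991 - (-13 - 1*111) = 1/43991 - (-13 - 111) = 1/43991 - 1*(-124) = 1/43991 + 124 = 5454885/43991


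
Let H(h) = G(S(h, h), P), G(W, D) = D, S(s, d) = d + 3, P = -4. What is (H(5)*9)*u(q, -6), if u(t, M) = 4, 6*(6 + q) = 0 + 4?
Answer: -144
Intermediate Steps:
q = -16/3 (q = -6 + (0 + 4)/6 = -6 + (⅙)*4 = -6 + ⅔ = -16/3 ≈ -5.3333)
S(s, d) = 3 + d
H(h) = -4
(H(5)*9)*u(q, -6) = -4*9*4 = -36*4 = -144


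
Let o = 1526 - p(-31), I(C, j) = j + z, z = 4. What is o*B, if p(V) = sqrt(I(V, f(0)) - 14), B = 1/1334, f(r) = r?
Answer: 763/667 - I*sqrt(10)/1334 ≈ 1.1439 - 0.0023705*I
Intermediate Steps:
B = 1/1334 ≈ 0.00074963
I(C, j) = 4 + j (I(C, j) = j + 4 = 4 + j)
p(V) = I*sqrt(10) (p(V) = sqrt((4 + 0) - 14) = sqrt(4 - 14) = sqrt(-10) = I*sqrt(10))
o = 1526 - I*sqrt(10) ≈ 1526.0 - 3.1623*I
o*B = (1526 - I*sqrt(10))*(1/1334) = 763/667 - I*sqrt(10)/1334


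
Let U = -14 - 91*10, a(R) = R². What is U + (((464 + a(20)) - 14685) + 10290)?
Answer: -4455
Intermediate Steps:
U = -924 (U = -14 - 910 = -924)
U + (((464 + a(20)) - 14685) + 10290) = -924 + (((464 + 20²) - 14685) + 10290) = -924 + (((464 + 400) - 14685) + 10290) = -924 + ((864 - 14685) + 10290) = -924 + (-13821 + 10290) = -924 - 3531 = -4455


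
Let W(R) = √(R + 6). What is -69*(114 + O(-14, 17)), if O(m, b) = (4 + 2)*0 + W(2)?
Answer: -7866 - 138*√2 ≈ -8061.2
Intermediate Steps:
W(R) = √(6 + R)
O(m, b) = 2*√2 (O(m, b) = (4 + 2)*0 + √(6 + 2) = 6*0 + √8 = 0 + 2*√2 = 2*√2)
-69*(114 + O(-14, 17)) = -69*(114 + 2*√2) = -7866 - 138*√2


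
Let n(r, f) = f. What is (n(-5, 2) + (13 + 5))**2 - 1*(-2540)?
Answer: 2940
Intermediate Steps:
(n(-5, 2) + (13 + 5))**2 - 1*(-2540) = (2 + (13 + 5))**2 - 1*(-2540) = (2 + 18)**2 + 2540 = 20**2 + 2540 = 400 + 2540 = 2940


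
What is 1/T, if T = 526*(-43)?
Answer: -1/22618 ≈ -4.4213e-5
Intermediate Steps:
T = -22618
1/T = 1/(-22618) = -1/22618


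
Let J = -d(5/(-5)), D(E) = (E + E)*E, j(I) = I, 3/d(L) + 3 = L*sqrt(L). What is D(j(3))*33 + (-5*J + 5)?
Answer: 1189/2 + 3*I/2 ≈ 594.5 + 1.5*I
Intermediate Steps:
d(L) = 3/(-3 + L**(3/2)) (d(L) = 3/(-3 + L*sqrt(L)) = 3/(-3 + L**(3/2)))
D(E) = 2*E**2 (D(E) = (2*E)*E = 2*E**2)
J = -3*(-3 + I)/10 (J = -3/(-3 + (5/(-5))**(3/2)) = -3/(-3 + (5*(-1/5))**(3/2)) = -3/(-3 + (-1)**(3/2)) = -3/(-3 - I) = -3*(-3 + I)/10 ≈ 0.9 - 0.3*I)
D(j(3))*33 + (-5*J + 5) = (2*3**2)*33 + (-5*(9/10 - 3*I/10) + 5) = (2*9)*33 + ((-9/2 + 3*I/2) + 5) = 18*33 + (1/2 + 3*I/2) = 594 + (1/2 + 3*I/2) = 1189/2 + 3*I/2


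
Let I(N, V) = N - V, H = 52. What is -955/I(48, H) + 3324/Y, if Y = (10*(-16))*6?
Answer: 18823/80 ≈ 235.29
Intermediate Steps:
Y = -960 (Y = -160*6 = -960)
-955/I(48, H) + 3324/Y = -955/(48 - 1*52) + 3324/(-960) = -955/(48 - 52) + 3324*(-1/960) = -955/(-4) - 277/80 = -955*(-¼) - 277/80 = 955/4 - 277/80 = 18823/80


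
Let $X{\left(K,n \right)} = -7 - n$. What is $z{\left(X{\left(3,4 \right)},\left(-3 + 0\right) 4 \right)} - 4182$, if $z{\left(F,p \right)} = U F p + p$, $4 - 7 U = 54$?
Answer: $- \frac{35958}{7} \approx -5136.9$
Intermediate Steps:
$U = - \frac{50}{7}$ ($U = \frac{4}{7} - \frac{54}{7} = - \frac{50}{7} \approx -7.1429$)
$z{\left(F,p \right)} = p - \frac{50 F p}{7}$ ($z{\left(F,p \right)} = - \frac{50 F}{7} p + p = - \frac{50 F p}{7} + p = p - \frac{50 F p}{7}$)
$z{\left(X{\left(3,4 \right)},\left(-3 + 0\right) 4 \right)} - 4182 = \frac{\left(-3 + 0\right) 4 \left(7 - 50 \left(-7 - 4\right)\right)}{7} - 4182 = \frac{\left(-3\right) 4 \left(7 - 50 \left(-7 - 4\right)\right)}{7} - 4182 = \frac{1}{7} \left(-12\right) \left(7 - -550\right) - 4182 = \frac{1}{7} \left(-12\right) \left(7 + 550\right) - 4182 = \frac{1}{7} \left(-12\right) 557 - 4182 = - \frac{6684}{7} - 4182 = - \frac{35958}{7}$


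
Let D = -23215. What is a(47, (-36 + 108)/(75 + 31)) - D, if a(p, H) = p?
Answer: 23262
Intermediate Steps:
a(47, (-36 + 108)/(75 + 31)) - D = 47 - 1*(-23215) = 47 + 23215 = 23262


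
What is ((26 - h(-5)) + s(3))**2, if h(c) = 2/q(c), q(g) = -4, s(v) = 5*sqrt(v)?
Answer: 3109/4 + 265*sqrt(3) ≈ 1236.2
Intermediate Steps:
h(c) = -1/2 (h(c) = 2/(-4) = 2*(-1/4) = -1/2)
((26 - h(-5)) + s(3))**2 = ((26 - 1*(-1/2)) + 5*sqrt(3))**2 = ((26 + 1/2) + 5*sqrt(3))**2 = (53/2 + 5*sqrt(3))**2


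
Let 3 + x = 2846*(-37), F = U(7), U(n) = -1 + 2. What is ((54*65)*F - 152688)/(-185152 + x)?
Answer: 49726/96819 ≈ 0.51360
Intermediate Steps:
U(n) = 1
F = 1
x = -105305 (x = -3 + 2846*(-37) = -3 - 105302 = -105305)
((54*65)*F - 152688)/(-185152 + x) = ((54*65)*1 - 152688)/(-185152 - 105305) = (3510*1 - 152688)/(-290457) = (3510 - 152688)*(-1/290457) = -149178*(-1/290457) = 49726/96819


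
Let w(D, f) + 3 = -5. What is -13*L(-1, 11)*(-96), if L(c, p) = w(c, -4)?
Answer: -9984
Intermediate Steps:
w(D, f) = -8 (w(D, f) = -3 - 5 = -8)
L(c, p) = -8
-13*L(-1, 11)*(-96) = -13*(-8)*(-96) = 104*(-96) = -9984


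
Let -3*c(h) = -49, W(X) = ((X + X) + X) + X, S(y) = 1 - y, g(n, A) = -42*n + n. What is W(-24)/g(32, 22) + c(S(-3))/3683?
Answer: 35156/453009 ≈ 0.077605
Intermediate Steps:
g(n, A) = -41*n
W(X) = 4*X (W(X) = (2*X + X) + X = 3*X + X = 4*X)
c(h) = 49/3 (c(h) = -⅓*(-49) = 49/3)
W(-24)/g(32, 22) + c(S(-3))/3683 = (4*(-24))/((-41*32)) + (49/3)/3683 = -96/(-1312) + (49/3)*(1/3683) = -96*(-1/1312) + 49/11049 = 3/41 + 49/11049 = 35156/453009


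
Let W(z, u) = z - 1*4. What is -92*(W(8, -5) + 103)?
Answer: -9844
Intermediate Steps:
W(z, u) = -4 + z (W(z, u) = z - 4 = -4 + z)
-92*(W(8, -5) + 103) = -92*((-4 + 8) + 103) = -92*(4 + 103) = -92*107 = -9844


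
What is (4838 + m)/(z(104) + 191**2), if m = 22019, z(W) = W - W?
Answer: 26857/36481 ≈ 0.73619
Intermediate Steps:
z(W) = 0
(4838 + m)/(z(104) + 191**2) = (4838 + 22019)/(0 + 191**2) = 26857/(0 + 36481) = 26857/36481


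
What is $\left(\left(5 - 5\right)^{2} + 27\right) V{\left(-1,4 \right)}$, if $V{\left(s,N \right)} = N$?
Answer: $108$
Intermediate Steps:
$\left(\left(5 - 5\right)^{2} + 27\right) V{\left(-1,4 \right)} = \left(\left(5 - 5\right)^{2} + 27\right) 4 = \left(0^{2} + 27\right) 4 = \left(0 + 27\right) 4 = 27 \cdot 4 = 108$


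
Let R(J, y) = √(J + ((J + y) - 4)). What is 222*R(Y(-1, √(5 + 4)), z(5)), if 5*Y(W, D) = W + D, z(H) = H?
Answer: 666*√5/5 ≈ 297.84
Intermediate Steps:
Y(W, D) = D/5 + W/5 (Y(W, D) = (W + D)/5 = (D + W)/5 = D/5 + W/5)
R(J, y) = √(-4 + y + 2*J) (R(J, y) = √(J + (-4 + J + y)) = √(-4 + y + 2*J))
222*R(Y(-1, √(5 + 4)), z(5)) = 222*√(-4 + 5 + 2*(√(5 + 4)/5 + (⅕)*(-1))) = 222*√(-4 + 5 + 2*(√9/5 - ⅕)) = 222*√(-4 + 5 + 2*((⅕)*3 - ⅕)) = 222*√(-4 + 5 + 2*(⅗ - ⅕)) = 222*√(-4 + 5 + 2*(⅖)) = 222*√(-4 + 5 + ⅘) = 222*√(9/5) = 222*(3*√5/5) = 666*√5/5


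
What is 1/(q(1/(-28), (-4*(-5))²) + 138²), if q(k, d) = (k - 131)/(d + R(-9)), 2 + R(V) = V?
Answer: 10892/207423579 ≈ 5.2511e-5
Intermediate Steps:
R(V) = -2 + V
q(k, d) = (-131 + k)/(-11 + d) (q(k, d) = (k - 131)/(d + (-2 - 9)) = (-131 + k)/(d - 11) = (-131 + k)/(-11 + d))
1/(q(1/(-28), (-4*(-5))²) + 138²) = 1/((-131 + 1/(-28))/(-11 + (-4*(-5))²) + 138²) = 1/((-131 - 1/28)/(-11 + 20²) + 19044) = 1/(-3669/28/(-11 + 400) + 19044) = 1/(-3669/28/389 + 19044) = 1/((1/389)*(-3669/28) + 19044) = 1/(-3669/10892 + 19044) = 1/(207423579/10892) = 10892/207423579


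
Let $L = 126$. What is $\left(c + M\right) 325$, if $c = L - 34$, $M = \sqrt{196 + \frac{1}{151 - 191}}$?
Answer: $29900 + \frac{195 \sqrt{8710}}{4} \approx 34450.0$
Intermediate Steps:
$M = \frac{3 \sqrt{8710}}{20}$ ($M = \sqrt{196 + \frac{1}{-40}} = \sqrt{196 - \frac{1}{40}} = \sqrt{\frac{7839}{40}} = \frac{3 \sqrt{8710}}{20} \approx 13.999$)
$c = 92$ ($c = 126 - 34 = 92$)
$\left(c + M\right) 325 = \left(92 + \frac{3 \sqrt{8710}}{20}\right) 325 = 29900 + \frac{195 \sqrt{8710}}{4}$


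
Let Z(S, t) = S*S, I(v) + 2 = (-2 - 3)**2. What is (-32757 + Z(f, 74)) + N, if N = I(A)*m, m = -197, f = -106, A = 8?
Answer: -26052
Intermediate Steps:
I(v) = 23 (I(v) = -2 + (-2 - 3)**2 = -2 + (-5)**2 = -2 + 25 = 23)
Z(S, t) = S**2
N = -4531 (N = 23*(-197) = -4531)
(-32757 + Z(f, 74)) + N = (-32757 + (-106)**2) - 4531 = (-32757 + 11236) - 4531 = -21521 - 4531 = -26052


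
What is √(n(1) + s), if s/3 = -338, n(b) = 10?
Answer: 2*I*√251 ≈ 31.686*I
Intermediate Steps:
s = -1014 (s = 3*(-338) = -1014)
√(n(1) + s) = √(10 - 1014) = √(-1004) = 2*I*√251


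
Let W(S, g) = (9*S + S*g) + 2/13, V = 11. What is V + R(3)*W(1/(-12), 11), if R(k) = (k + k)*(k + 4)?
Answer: -683/13 ≈ -52.538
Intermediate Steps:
R(k) = 2*k*(4 + k) (R(k) = (2*k)*(4 + k) = 2*k*(4 + k))
W(S, g) = 2/13 + 9*S + S*g (W(S, g) = (9*S + S*g) + 2*(1/13) = (9*S + S*g) + 2/13 = 2/13 + 9*S + S*g)
V + R(3)*W(1/(-12), 11) = 11 + (2*3*(4 + 3))*(2/13 + 9/(-12) + 11/(-12)) = 11 + (2*3*7)*(2/13 + 9*(-1/12) - 1/12*11) = 11 + 42*(2/13 - ¾ - 11/12) = 11 + 42*(-59/39) = 11 - 826/13 = -683/13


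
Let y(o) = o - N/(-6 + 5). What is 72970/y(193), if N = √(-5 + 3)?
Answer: 14083210/37251 - 72970*I*√2/37251 ≈ 378.06 - 2.7703*I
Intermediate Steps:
N = I*√2 (N = √(-2) = I*√2 ≈ 1.4142*I)
y(o) = o + I*√2 (y(o) = o - I*√2/(-6 + 5) = o - I*√2/(-1) = o - (-1)*I*√2 = o + I*√2)
72970/y(193) = 72970/(193 + I*√2)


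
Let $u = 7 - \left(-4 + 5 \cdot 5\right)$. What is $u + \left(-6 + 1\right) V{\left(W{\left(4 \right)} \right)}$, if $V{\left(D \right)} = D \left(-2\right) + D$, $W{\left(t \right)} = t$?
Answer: $6$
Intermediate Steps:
$u = -14$ ($u = 7 - \left(-4 + 25\right) = 7 - 21 = -14$)
$V{\left(D \right)} = - D$ ($V{\left(D \right)} = - 2 D + D = - D$)
$u + \left(-6 + 1\right) V{\left(W{\left(4 \right)} \right)} = -14 + \left(-6 + 1\right) \left(\left(-1\right) 4\right) = -14 - -20 = -14 + 20 = 6$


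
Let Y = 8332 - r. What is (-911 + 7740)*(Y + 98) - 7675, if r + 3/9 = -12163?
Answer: 421872595/3 ≈ 1.4062e+8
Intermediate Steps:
r = -36490/3 (r = -⅓ - 12163 = -36490/3 ≈ -12163.)
Y = 61486/3 (Y = 8332 - 1*(-36490/3) = 8332 + 36490/3 = 61486/3 ≈ 20495.)
(-911 + 7740)*(Y + 98) - 7675 = (-911 + 7740)*(61486/3 + 98) - 7675 = 6829*(61780/3) - 7675 = 421895620/3 - 7675 = 421872595/3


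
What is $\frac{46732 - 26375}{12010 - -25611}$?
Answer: $\frac{20357}{37621} \approx 0.54111$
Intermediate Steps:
$\frac{46732 - 26375}{12010 - -25611} = \frac{46732 - 26375}{12010 + 25611} = \frac{20357}{37621}$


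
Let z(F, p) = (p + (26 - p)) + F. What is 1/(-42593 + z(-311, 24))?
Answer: -1/42878 ≈ -2.3322e-5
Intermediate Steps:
z(F, p) = 26 + F
1/(-42593 + z(-311, 24)) = 1/(-42593 + (26 - 311)) = 1/(-42593 - 285) = 1/(-42878) = -1/42878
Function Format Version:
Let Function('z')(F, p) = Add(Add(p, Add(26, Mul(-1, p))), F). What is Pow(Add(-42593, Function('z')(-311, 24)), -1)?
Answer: Rational(-1, 42878) ≈ -2.3322e-5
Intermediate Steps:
Function('z')(F, p) = Add(26, F)
Pow(Add(-42593, Function('z')(-311, 24)), -1) = Pow(Add(-42593, Add(26, -311)), -1) = Pow(Add(-42593, -285), -1) = Pow(-42878, -1) = Rational(-1, 42878)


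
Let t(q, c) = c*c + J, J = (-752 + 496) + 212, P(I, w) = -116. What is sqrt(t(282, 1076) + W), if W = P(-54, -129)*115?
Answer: 2*sqrt(286098) ≈ 1069.8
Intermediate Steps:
J = -44 (J = -256 + 212 = -44)
W = -13340 (W = -116*115 = -13340)
t(q, c) = -44 + c**2 (t(q, c) = c*c - 44 = c**2 - 44 = -44 + c**2)
sqrt(t(282, 1076) + W) = sqrt((-44 + 1076**2) - 13340) = sqrt((-44 + 1157776) - 13340) = sqrt(1157732 - 13340) = sqrt(1144392) = 2*sqrt(286098)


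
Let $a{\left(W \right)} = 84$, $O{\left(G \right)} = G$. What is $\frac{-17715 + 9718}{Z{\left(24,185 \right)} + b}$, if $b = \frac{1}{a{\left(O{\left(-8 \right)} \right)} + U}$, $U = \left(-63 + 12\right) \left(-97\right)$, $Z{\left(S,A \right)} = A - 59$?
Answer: $- \frac{40232907}{633907} \approx -63.468$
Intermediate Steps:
$Z{\left(S,A \right)} = -59 + A$ ($Z{\left(S,A \right)} = A - 59 = -59 + A$)
$U = 4947$ ($U = \left(-51\right) \left(-97\right) = 4947$)
$b = \frac{1}{5031}$ ($b = \frac{1}{84 + 4947} = \frac{1}{5031} \approx 0.00019877$)
$\frac{-17715 + 9718}{Z{\left(24,185 \right)} + b} = \frac{-17715 + 9718}{\left(-59 + 185\right) + \frac{1}{5031}} = - \frac{7997}{126 + \frac{1}{5031}} = - \frac{7997}{\frac{633907}{5031}} = \left(-7997\right) \frac{5031}{633907} = - \frac{40232907}{633907}$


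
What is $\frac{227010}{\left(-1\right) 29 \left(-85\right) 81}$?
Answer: $\frac{15134}{13311} \approx 1.137$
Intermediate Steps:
$\frac{227010}{\left(-1\right) 29 \left(-85\right) 81} = \frac{227010}{\left(-1\right) \left(\left(-2465\right) 81\right)} = \frac{227010}{\left(-1\right) \left(-199665\right)} = \frac{227010}{199665} = 227010 \cdot \frac{1}{199665} = \frac{15134}{13311}$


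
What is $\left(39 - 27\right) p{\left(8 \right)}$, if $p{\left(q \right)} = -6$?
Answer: $-72$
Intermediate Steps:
$\left(39 - 27\right) p{\left(8 \right)} = \left(39 - 27\right) \left(-6\right) = 12 \left(-6\right) = -72$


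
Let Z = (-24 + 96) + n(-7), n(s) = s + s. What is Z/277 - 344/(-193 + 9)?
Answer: 13245/6371 ≈ 2.0790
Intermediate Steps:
n(s) = 2*s
Z = 58 (Z = (-24 + 96) + 2*(-7) = 72 - 14 = 58)
Z/277 - 344/(-193 + 9) = 58/277 - 344/(-193 + 9) = 58*(1/277) - 344/(-184) = 58/277 - 344*(-1/184) = 58/277 + 43/23 = 13245/6371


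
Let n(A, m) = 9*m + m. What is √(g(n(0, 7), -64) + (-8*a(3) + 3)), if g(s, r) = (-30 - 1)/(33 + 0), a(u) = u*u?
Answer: 2*I*√19041/33 ≈ 8.363*I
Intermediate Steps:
a(u) = u²
n(A, m) = 10*m
g(s, r) = -31/33
√(g(n(0, 7), -64) + (-8*a(3) + 3)) = √(-31/33 + (-8*3² + 3)) = √(-31/33 + (-8*9 + 3)) = √(-31/33 + (-72 + 3)) = √(-31/33 - 69) = √(-2308/33) = 2*I*√19041/33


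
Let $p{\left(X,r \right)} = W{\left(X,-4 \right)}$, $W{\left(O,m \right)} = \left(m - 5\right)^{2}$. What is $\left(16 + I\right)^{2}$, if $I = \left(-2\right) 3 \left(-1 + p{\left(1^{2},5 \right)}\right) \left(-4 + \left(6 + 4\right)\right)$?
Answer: $8202496$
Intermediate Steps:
$W{\left(O,m \right)} = \left(-5 + m\right)^{2}$
$p{\left(X,r \right)} = 81$ ($p{\left(X,r \right)} = \left(-5 - 4\right)^{2} = \left(-9\right)^{2} = 81$)
$I = -2880$ ($I = \left(-2\right) 3 \left(-1 + 81\right) \left(-4 + \left(6 + 4\right)\right) = - 6 \cdot 80 \left(-4 + 10\right) = - 6 \cdot 80 \cdot 6 = \left(-6\right) 480 = -2880$)
$\left(16 + I\right)^{2} = \left(16 - 2880\right)^{2} = \left(-2864\right)^{2} = 8202496$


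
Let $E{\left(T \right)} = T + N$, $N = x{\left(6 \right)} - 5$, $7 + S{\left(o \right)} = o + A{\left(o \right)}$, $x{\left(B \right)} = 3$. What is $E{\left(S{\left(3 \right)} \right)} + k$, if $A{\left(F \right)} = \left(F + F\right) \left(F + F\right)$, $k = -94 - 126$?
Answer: $-190$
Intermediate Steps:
$k = -220$ ($k = -94 - 126 = -220$)
$A{\left(F \right)} = 4 F^{2}$ ($A{\left(F \right)} = 2 F 2 F = 4 F^{2}$)
$S{\left(o \right)} = -7 + o + 4 o^{2}$ ($S{\left(o \right)} = -7 + \left(o + 4 o^{2}\right) = -7 + o + 4 o^{2}$)
$N = -2$ ($N = 3 - 5 = -2$)
$E{\left(T \right)} = -2 + T$ ($E{\left(T \right)} = T - 2 = -2 + T$)
$E{\left(S{\left(3 \right)} \right)} + k = \left(-2 + \left(-7 + 3 + 4 \cdot 3^{2}\right)\right) - 220 = \left(-2 + \left(-7 + 3 + 4 \cdot 9\right)\right) - 220 = \left(-2 + \left(-7 + 3 + 36\right)\right) - 220 = \left(-2 + 32\right) - 220 = 30 - 220 = -190$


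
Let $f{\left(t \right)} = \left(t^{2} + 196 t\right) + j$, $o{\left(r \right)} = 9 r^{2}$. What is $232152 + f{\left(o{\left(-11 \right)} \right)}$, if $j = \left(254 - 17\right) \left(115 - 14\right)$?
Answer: $1655454$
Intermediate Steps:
$j = 23937$ ($j = 237 \cdot 101 = 23937$)
$f{\left(t \right)} = 23937 + t^{2} + 196 t$ ($f{\left(t \right)} = \left(t^{2} + 196 t\right) + 23937 = 23937 + t^{2} + 196 t$)
$232152 + f{\left(o{\left(-11 \right)} \right)} = 232152 + \left(23937 + \left(9 \left(-11\right)^{2}\right)^{2} + 196 \cdot 9 \left(-11\right)^{2}\right) = 232152 + \left(23937 + \left(9 \cdot 121\right)^{2} + 196 \cdot 9 \cdot 121\right) = 232152 + \left(23937 + 1089^{2} + 196 \cdot 1089\right) = 232152 + \left(23937 + 1185921 + 213444\right) = 232152 + 1423302 = 1655454$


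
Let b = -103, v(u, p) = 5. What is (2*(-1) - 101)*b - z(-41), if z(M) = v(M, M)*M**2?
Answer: 2204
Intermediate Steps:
z(M) = 5*M**2
(2*(-1) - 101)*b - z(-41) = (2*(-1) - 101)*(-103) - 5*(-41)**2 = (-2 - 101)*(-103) - 5*1681 = -103*(-103) - 1*8405 = 10609 - 8405 = 2204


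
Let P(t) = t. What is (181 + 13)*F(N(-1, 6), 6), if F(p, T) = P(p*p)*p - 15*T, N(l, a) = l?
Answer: -17654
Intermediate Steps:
F(p, T) = p³ - 15*T (F(p, T) = (p*p)*p - 15*T = p²*p - 15*T = p³ - 15*T)
(181 + 13)*F(N(-1, 6), 6) = (181 + 13)*((-1)³ - 15*6) = 194*(-1 - 90) = 194*(-91) = -17654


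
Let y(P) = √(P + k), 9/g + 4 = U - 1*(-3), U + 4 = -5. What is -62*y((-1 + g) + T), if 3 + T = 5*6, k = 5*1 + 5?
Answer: -93*√390/5 ≈ -367.32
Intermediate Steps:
U = -9 (U = -4 - 5 = -9)
g = -9/10 (g = 9/(-4 + (-9 - 1*(-3))) = 9/(-4 + (-9 + 3)) = 9/(-4 - 6) = 9/(-10) = 9*(-⅒) = -9/10 ≈ -0.90000)
k = 10 (k = 5 + 5 = 10)
T = 27 (T = -3 + 5*6 = -3 + 30 = 27)
y(P) = √(10 + P) (y(P) = √(P + 10) = √(10 + P))
-62*y((-1 + g) + T) = -62*√(10 + ((-1 - 9/10) + 27)) = -62*√(10 + (-19/10 + 27)) = -62*√(10 + 251/10) = -93*√390/5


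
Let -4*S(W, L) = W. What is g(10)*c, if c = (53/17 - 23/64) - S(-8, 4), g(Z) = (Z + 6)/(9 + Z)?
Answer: 825/1292 ≈ 0.63855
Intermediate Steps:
S(W, L) = -W/4
g(Z) = (6 + Z)/(9 + Z)
c = 825/1088 (c = (53/17 - 23/64) - (-1)*(-8)/4 = (53*(1/17) - 23*1/64) - 1*2 = (53/17 - 23/64) - 2 = 3001/1088 - 2 = 825/1088 ≈ 0.75827)
g(10)*c = ((6 + 10)/(9 + 10))*(825/1088) = (16/19)*(825/1088) = 825/1292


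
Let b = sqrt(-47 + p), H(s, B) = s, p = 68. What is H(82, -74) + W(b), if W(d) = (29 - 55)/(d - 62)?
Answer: 315098/3823 + 26*sqrt(21)/3823 ≈ 82.453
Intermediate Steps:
b = sqrt(21) (b = sqrt(-47 + 68) = sqrt(21) ≈ 4.5826)
W(d) = -26/(-62 + d)
H(82, -74) + W(b) = 82 - 26/(-62 + sqrt(21))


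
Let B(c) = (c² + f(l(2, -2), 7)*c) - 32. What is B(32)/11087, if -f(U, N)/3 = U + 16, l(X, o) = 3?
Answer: -832/11087 ≈ -0.075043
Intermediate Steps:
f(U, N) = -48 - 3*U (f(U, N) = -3*(U + 16) = -3*(16 + U) = -48 - 3*U)
B(c) = -32 + c² - 57*c (B(c) = (c² + (-48 - 3*3)*c) - 32 = (c² + (-48 - 9)*c) - 32 = (c² - 57*c) - 32 = -32 + c² - 57*c)
B(32)/11087 = (-32 + 32² - 57*32)/11087 = (-32 + 1024 - 1824)*(1/11087) = -832*1/11087 = -832/11087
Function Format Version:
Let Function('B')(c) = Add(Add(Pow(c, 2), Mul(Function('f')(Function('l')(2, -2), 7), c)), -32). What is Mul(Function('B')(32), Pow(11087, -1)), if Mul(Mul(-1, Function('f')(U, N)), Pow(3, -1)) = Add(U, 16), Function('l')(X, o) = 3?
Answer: Rational(-832, 11087) ≈ -0.075043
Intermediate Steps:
Function('f')(U, N) = Add(-48, Mul(-3, U)) (Function('f')(U, N) = Mul(-3, Add(U, 16)) = Mul(-3, Add(16, U)) = Add(-48, Mul(-3, U)))
Function('B')(c) = Add(-32, Pow(c, 2), Mul(-57, c)) (Function('B')(c) = Add(Add(Pow(c, 2), Mul(Add(-48, Mul(-3, 3)), c)), -32) = Add(Add(Pow(c, 2), Mul(Add(-48, -9), c)), -32) = Add(Add(Pow(c, 2), Mul(-57, c)), -32) = Add(-32, Pow(c, 2), Mul(-57, c)))
Mul(Function('B')(32), Pow(11087, -1)) = Mul(Add(-32, Pow(32, 2), Mul(-57, 32)), Pow(11087, -1)) = Mul(Add(-32, 1024, -1824), Rational(1, 11087)) = Mul(-832, Rational(1, 11087)) = Rational(-832, 11087)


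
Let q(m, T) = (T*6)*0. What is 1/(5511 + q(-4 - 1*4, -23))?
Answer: 1/5511 ≈ 0.00018146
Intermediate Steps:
q(m, T) = 0 (q(m, T) = (6*T)*0 = 0)
1/(5511 + q(-4 - 1*4, -23)) = 1/(5511 + 0) = 1/5511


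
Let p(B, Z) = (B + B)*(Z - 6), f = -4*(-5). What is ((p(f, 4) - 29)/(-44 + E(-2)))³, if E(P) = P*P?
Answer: 1295029/64000 ≈ 20.235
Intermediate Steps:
f = 20
p(B, Z) = 2*B*(-6 + Z) (p(B, Z) = (2*B)*(-6 + Z) = 2*B*(-6 + Z))
E(P) = P²
((p(f, 4) - 29)/(-44 + E(-2)))³ = ((2*20*(-6 + 4) - 29)/(-44 + (-2)²))³ = ((2*20*(-2) - 29)/(-44 + 4))³ = ((-80 - 29)/(-40))³ = (-109*(-1/40))³ = (109/40)³ = 1295029/64000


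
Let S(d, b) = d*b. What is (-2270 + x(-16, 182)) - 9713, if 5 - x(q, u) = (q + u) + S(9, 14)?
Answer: -12270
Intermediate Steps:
S(d, b) = b*d
x(q, u) = -121 - q - u (x(q, u) = 5 - ((q + u) + 14*9) = 5 - ((q + u) + 126) = 5 - (126 + q + u) = 5 + (-126 - q - u) = -121 - q - u)
(-2270 + x(-16, 182)) - 9713 = (-2270 + (-121 - 1*(-16) - 1*182)) - 9713 = (-2270 + (-121 + 16 - 182)) - 9713 = (-2270 - 287) - 9713 = -2557 - 9713 = -12270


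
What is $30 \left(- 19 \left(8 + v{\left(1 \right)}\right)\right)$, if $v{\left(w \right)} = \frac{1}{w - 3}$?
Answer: $-4275$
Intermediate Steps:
$v{\left(w \right)} = \frac{1}{-3 + w}$
$30 \left(- 19 \left(8 + v{\left(1 \right)}\right)\right) = 30 \left(- 19 \left(8 + \frac{1}{-3 + 1}\right)\right) = 30 \left(- 19 \left(8 + \frac{1}{-2}\right)\right) = 30 \left(- 19 \left(8 - \frac{1}{2}\right)\right) = 30 \left(\left(-19\right) \frac{15}{2}\right) = 30 \left(- \frac{285}{2}\right) = -4275$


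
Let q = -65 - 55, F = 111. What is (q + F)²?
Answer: 81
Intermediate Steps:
q = -120
(q + F)² = (-120 + 111)² = (-9)² = 81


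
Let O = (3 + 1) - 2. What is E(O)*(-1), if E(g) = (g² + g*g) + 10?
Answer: -18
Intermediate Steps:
O = 2 (O = 4 - 2 = 2)
E(g) = 10 + 2*g² (E(g) = (g² + g²) + 10 = 2*g² + 10 = 10 + 2*g²)
E(O)*(-1) = (10 + 2*2²)*(-1) = (10 + 2*4)*(-1) = (10 + 8)*(-1) = 18*(-1) = -18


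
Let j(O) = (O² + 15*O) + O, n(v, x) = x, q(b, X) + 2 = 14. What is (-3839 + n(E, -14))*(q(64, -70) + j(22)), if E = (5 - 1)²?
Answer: -3267344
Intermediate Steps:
E = 16 (E = 4² = 16)
q(b, X) = 12 (q(b, X) = -2 + 14 = 12)
j(O) = O² + 16*O
(-3839 + n(E, -14))*(q(64, -70) + j(22)) = (-3839 - 14)*(12 + 22*(16 + 22)) = -3853*(12 + 22*38) = -3853*(12 + 836) = -3853*848 = -3267344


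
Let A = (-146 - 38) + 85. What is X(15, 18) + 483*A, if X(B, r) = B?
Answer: -47802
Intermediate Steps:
A = -99 (A = -184 + 85 = -99)
X(15, 18) + 483*A = 15 + 483*(-99) = 15 - 47817 = -47802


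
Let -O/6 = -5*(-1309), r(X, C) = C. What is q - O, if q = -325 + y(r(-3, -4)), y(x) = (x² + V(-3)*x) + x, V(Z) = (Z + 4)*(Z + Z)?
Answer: 38981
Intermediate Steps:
V(Z) = 2*Z*(4 + Z) (V(Z) = (4 + Z)*(2*Z) = 2*Z*(4 + Z))
y(x) = x² - 5*x (y(x) = (x² + (2*(-3)*(4 - 3))*x) + x = (x² + (2*(-3)*1)*x) + x = (x² - 6*x) + x = x² - 5*x)
q = -289 (q = -325 - 4*(-5 - 4) = -325 - 4*(-9) = -325 + 36 = -289)
O = -39270 (O = -(-30)*(-1309) = -6*6545 = -39270)
q - O = -289 - 1*(-39270) = -289 + 39270 = 38981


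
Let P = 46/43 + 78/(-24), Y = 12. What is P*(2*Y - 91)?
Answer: 25125/172 ≈ 146.08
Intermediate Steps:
P = -375/172 (P = 46*(1/43) + 78*(-1/24) = 46/43 - 13/4 = -375/172 ≈ -2.1802)
P*(2*Y - 91) = -375*(2*12 - 91)/172 = -375*(24 - 91)/172 = -375/172*(-67) = 25125/172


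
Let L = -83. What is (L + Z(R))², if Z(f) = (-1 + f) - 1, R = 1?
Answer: 7056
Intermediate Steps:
Z(f) = -2 + f
(L + Z(R))² = (-83 + (-2 + 1))² = (-83 - 1)² = (-84)² = 7056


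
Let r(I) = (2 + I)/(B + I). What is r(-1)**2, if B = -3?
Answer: 1/16 ≈ 0.062500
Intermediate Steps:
r(I) = (2 + I)/(-3 + I)
r(-1)**2 = ((2 - 1)/(-3 - 1))**2 = (1/(-4))**2 = (-1/4*1)**2 = (-1/4)**2 = 1/16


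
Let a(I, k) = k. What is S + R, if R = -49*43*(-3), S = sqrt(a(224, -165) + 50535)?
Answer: 6321 + sqrt(50370) ≈ 6545.4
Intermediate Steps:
S = sqrt(50370) (S = sqrt(-165 + 50535) = sqrt(50370) ≈ 224.43)
R = 6321 (R = -2107*(-3) = 6321)
S + R = sqrt(50370) + 6321 = 6321 + sqrt(50370)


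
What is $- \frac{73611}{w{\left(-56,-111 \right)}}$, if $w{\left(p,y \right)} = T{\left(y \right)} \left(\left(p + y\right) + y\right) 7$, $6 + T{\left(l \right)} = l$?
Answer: $- \frac{8179}{25298} \approx -0.32331$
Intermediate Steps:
$T{\left(l \right)} = -6 + l$
$w{\left(p,y \right)} = 7 \left(-6 + y\right) \left(p + 2 y\right)$ ($w{\left(p,y \right)} = \left(-6 + y\right) \left(\left(p + y\right) + y\right) 7 = \left(-6 + y\right) \left(p + 2 y\right) 7 = 7 \left(-6 + y\right) \left(p + 2 y\right)$)
$- \frac{73611}{w{\left(-56,-111 \right)}} = - \frac{73611}{7 \left(-6 - 111\right) \left(-56 + 2 \left(-111\right)\right)} = - \frac{73611}{7 \left(-117\right) \left(-56 - 222\right)} = - \frac{73611}{7 \left(-117\right) \left(-278\right)} = - \frac{73611}{227682} = \left(-1\right) \frac{8179}{25298} = - \frac{8179}{25298}$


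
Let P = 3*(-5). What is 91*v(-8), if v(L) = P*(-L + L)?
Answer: 0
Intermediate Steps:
P = -15
v(L) = 0 (v(L) = -15*(-L + L) = -15*0 = 0)
91*v(-8) = 91*0 = 0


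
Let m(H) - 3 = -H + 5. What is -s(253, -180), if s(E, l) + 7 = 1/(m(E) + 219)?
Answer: 183/26 ≈ 7.0385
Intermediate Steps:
m(H) = 8 - H (m(H) = 3 + (-H + 5) = 3 + (5 - H) = 8 - H)
s(E, l) = -7 + 1/(227 - E) (s(E, l) = -7 + 1/((8 - E) + 219) = -7 + 1/(227 - E))
-s(253, -180) = -(1588 - 7*253)/(-227 + 253) = -(1588 - 1771)/26 = -(-183)/26 = -1*(-183/26) = 183/26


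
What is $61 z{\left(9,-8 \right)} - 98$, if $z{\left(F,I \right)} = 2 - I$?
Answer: $512$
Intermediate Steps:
$61 z{\left(9,-8 \right)} - 98 = 61 \left(2 - -8\right) - 98 = 61 \left(2 + 8\right) - 98 = 61 \cdot 10 - 98 = 610 - 98 = 512$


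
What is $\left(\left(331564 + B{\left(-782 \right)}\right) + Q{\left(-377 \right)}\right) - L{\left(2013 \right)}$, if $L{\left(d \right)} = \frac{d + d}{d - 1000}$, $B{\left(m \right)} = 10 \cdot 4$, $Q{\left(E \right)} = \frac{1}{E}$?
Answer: $\frac{126638380389}{381901} \approx 3.316 \cdot 10^{5}$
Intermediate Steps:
$B{\left(m \right)} = 40$
$L{\left(d \right)} = \frac{2 d}{-1000 + d}$
$\left(\left(331564 + B{\left(-782 \right)}\right) + Q{\left(-377 \right)}\right) - L{\left(2013 \right)} = \left(\left(331564 + 40\right) + \frac{1}{-377}\right) - 2 \cdot 2013 \frac{1}{-1000 + 2013} = \left(331604 - \frac{1}{377}\right) - 2 \cdot 2013 \cdot \frac{1}{1013} = \frac{125014707}{377} - 2 \cdot 2013 \cdot \frac{1}{1013} = \frac{125014707}{377} - \frac{4026}{1013} = \frac{126638380389}{381901}$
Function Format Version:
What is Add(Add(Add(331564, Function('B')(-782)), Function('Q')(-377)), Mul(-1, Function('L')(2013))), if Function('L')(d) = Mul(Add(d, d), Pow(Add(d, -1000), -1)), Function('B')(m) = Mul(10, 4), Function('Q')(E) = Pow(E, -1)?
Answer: Rational(126638380389, 381901) ≈ 3.3160e+5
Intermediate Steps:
Function('B')(m) = 40
Function('L')(d) = Mul(2, d, Pow(Add(-1000, d), -1)) (Function('L')(d) = Mul(Mul(2, d), Pow(Add(-1000, d), -1)) = Mul(2, d, Pow(Add(-1000, d), -1)))
Add(Add(Add(331564, Function('B')(-782)), Function('Q')(-377)), Mul(-1, Function('L')(2013))) = Add(Add(Add(331564, 40), Pow(-377, -1)), Mul(-1, Mul(2, 2013, Pow(Add(-1000, 2013), -1)))) = Add(Add(331604, Rational(-1, 377)), Mul(-1, Mul(2, 2013, Pow(1013, -1)))) = Add(Rational(125014707, 377), Mul(-1, Mul(2, 2013, Rational(1, 1013)))) = Add(Rational(125014707, 377), Mul(-1, Rational(4026, 1013))) = Add(Rational(125014707, 377), Rational(-4026, 1013)) = Rational(126638380389, 381901)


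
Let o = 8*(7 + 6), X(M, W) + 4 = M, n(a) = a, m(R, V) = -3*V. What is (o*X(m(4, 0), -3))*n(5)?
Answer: -2080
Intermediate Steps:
X(M, W) = -4 + M
o = 104 (o = 8*13 = 104)
(o*X(m(4, 0), -3))*n(5) = (104*(-4 - 3*0))*5 = (104*(-4 + 0))*5 = (104*(-4))*5 = -416*5 = -2080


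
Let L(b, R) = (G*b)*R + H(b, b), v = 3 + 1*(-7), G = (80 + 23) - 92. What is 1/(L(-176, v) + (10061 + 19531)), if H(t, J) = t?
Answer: 1/37160 ≈ 2.6911e-5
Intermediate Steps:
G = 11 (G = 103 - 92 = 11)
v = -4 (v = 3 - 7 = -4)
L(b, R) = b + 11*R*b (L(b, R) = (11*b)*R + b = 11*R*b + b = b + 11*R*b)
1/(L(-176, v) + (10061 + 19531)) = 1/(-176*(1 + 11*(-4)) + (10061 + 19531)) = 1/(-176*(1 - 44) + 29592) = 1/(-176*(-43) + 29592) = 1/(7568 + 29592) = 1/37160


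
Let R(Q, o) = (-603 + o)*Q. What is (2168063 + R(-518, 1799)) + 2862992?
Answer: 4411527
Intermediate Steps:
R(Q, o) = Q*(-603 + o)
(2168063 + R(-518, 1799)) + 2862992 = (2168063 - 518*(-603 + 1799)) + 2862992 = (2168063 - 518*1196) + 2862992 = (2168063 - 619528) + 2862992 = 1548535 + 2862992 = 4411527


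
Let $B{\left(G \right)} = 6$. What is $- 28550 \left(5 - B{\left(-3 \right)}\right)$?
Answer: $28550$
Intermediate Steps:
$- 28550 \left(5 - B{\left(-3 \right)}\right) = - 28550 \left(5 - 6\right) = \left(-28550\right) \left(-1\right) = 28550$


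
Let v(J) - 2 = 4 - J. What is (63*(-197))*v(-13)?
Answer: -235809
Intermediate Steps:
v(J) = 6 - J (v(J) = 2 + (4 - J) = 6 - J)
(63*(-197))*v(-13) = (63*(-197))*(6 - 1*(-13)) = -12411*(6 + 13) = -12411*19 = -235809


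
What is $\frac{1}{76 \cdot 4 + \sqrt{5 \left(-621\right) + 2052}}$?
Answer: $\frac{304}{93469} - \frac{9 i \sqrt{13}}{93469} \approx 0.0032524 - 0.00034717 i$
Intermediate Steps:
$\frac{1}{76 \cdot 4 + \sqrt{5 \left(-621\right) + 2052}} = \frac{1}{304 + \sqrt{-3105 + 2052}} = \frac{1}{304 + \sqrt{-1053}} = \frac{1}{304 + 9 i \sqrt{13}}$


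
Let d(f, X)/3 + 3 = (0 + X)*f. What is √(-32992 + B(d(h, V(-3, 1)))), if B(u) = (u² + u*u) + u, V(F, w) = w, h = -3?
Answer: I*√32362 ≈ 179.89*I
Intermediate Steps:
d(f, X) = -9 + 3*X*f (d(f, X) = -9 + 3*((0 + X)*f) = -9 + 3*(X*f) = -9 + 3*X*f)
B(u) = u + 2*u² (B(u) = (u² + u²) + u = 2*u² + u = u + 2*u²)
√(-32992 + B(d(h, V(-3, 1)))) = √(-32992 + (-9 + 3*1*(-3))*(1 + 2*(-9 + 3*1*(-3)))) = √(-32992 + (-9 - 9)*(1 + 2*(-9 - 9))) = √(-32992 - 18*(1 + 2*(-18))) = √(-32992 - 18*(1 - 36)) = √(-32992 - 18*(-35)) = √(-32992 + 630) = √(-32362) = I*√32362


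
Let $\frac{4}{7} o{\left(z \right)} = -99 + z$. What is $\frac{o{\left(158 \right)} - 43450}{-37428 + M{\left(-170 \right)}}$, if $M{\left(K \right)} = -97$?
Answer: $\frac{173387}{150100} \approx 1.1551$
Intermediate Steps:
$o{\left(z \right)} = - \frac{693}{4} + \frac{7 z}{4}$ ($o{\left(z \right)} = \frac{7 \left(-99 + z\right)}{4} = - \frac{693}{4} + \frac{7 z}{4}$)
$\frac{o{\left(158 \right)} - 43450}{-37428 + M{\left(-170 \right)}} = \frac{\left(- \frac{693}{4} + \frac{7}{4} \cdot 158\right) - 43450}{-37428 - 97} = \frac{\left(- \frac{693}{4} + \frac{553}{2}\right) - 43450}{-37525} = \left(\frac{413}{4} - 43450\right) \left(- \frac{1}{37525}\right) = \left(- \frac{173387}{4}\right) \left(- \frac{1}{37525}\right) = \frac{173387}{150100}$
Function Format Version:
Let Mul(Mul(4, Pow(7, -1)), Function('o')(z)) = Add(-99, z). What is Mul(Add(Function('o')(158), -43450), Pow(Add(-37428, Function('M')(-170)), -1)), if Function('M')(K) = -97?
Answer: Rational(173387, 150100) ≈ 1.1551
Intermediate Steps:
Function('o')(z) = Add(Rational(-693, 4), Mul(Rational(7, 4), z)) (Function('o')(z) = Mul(Rational(7, 4), Add(-99, z)) = Add(Rational(-693, 4), Mul(Rational(7, 4), z)))
Mul(Add(Function('o')(158), -43450), Pow(Add(-37428, Function('M')(-170)), -1)) = Mul(Add(Add(Rational(-693, 4), Mul(Rational(7, 4), 158)), -43450), Pow(Add(-37428, -97), -1)) = Mul(Add(Add(Rational(-693, 4), Rational(553, 2)), -43450), Pow(-37525, -1)) = Mul(Add(Rational(413, 4), -43450), Rational(-1, 37525)) = Mul(Rational(-173387, 4), Rational(-1, 37525)) = Rational(173387, 150100)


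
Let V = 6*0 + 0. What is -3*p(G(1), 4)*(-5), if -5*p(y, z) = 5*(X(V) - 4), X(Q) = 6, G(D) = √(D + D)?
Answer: -30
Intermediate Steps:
V = 0 (V = 0 + 0 = 0)
G(D) = √2*√D (G(D) = √(2*D) = √2*√D)
p(y, z) = -2 (p(y, z) = -(6 - 4) = -2)
-3*p(G(1), 4)*(-5) = -3*(-2)*(-5) = 6*(-5) = -30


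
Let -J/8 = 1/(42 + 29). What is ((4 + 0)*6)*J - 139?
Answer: -10061/71 ≈ -141.70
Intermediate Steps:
J = -8/71 (J = -8/(42 + 29) = -8/71 ≈ -0.11268)
((4 + 0)*6)*J - 139 = ((4 + 0)*6)*(-8/71) - 139 = (4*6)*(-8/71) - 139 = 24*(-8/71) - 139 = -192/71 - 139 = -10061/71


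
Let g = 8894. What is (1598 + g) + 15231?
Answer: 25723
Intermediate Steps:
(1598 + g) + 15231 = (1598 + 8894) + 15231 = 10492 + 15231 = 25723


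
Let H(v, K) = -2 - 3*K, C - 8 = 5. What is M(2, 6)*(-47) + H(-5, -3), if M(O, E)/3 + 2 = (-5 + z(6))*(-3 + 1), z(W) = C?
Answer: 2545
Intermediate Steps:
C = 13 (C = 8 + 5 = 13)
z(W) = 13
M(O, E) = -54 (M(O, E) = -6 + 3*((-5 + 13)*(-3 + 1)) = -6 + 3*(8*(-2)) = -6 + 3*(-16) = -6 - 48 = -54)
M(2, 6)*(-47) + H(-5, -3) = -54*(-47) + (-2 - 3*(-3)) = 2538 + (-2 + 9) = 2538 + 7 = 2545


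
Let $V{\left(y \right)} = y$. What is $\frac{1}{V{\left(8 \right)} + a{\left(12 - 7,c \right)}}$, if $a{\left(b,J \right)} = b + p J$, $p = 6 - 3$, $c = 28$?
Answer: $\frac{1}{97} \approx 0.010309$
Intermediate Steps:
$p = 3$
$a{\left(b,J \right)} = b + 3 J$
$\frac{1}{V{\left(8 \right)} + a{\left(12 - 7,c \right)}} = \frac{1}{8 + \left(\left(12 - 7\right) + 3 \cdot 28\right)} = \frac{1}{8 + \left(\left(12 - 7\right) + 84\right)} = \frac{1}{8 + \left(5 + 84\right)} = \frac{1}{8 + 89} = \frac{1}{97}$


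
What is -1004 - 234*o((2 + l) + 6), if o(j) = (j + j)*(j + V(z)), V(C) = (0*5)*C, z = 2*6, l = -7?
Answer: -1472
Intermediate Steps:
z = 12
V(C) = 0 (V(C) = 0*C = 0)
o(j) = 2*j² (o(j) = (j + j)*(j + 0) = (2*j)*j = 2*j²)
-1004 - 234*o((2 + l) + 6) = -1004 - 468*((2 - 7) + 6)² = -1004 - 468*(-5 + 6)² = -1004 - 468*1² = -1004 - 468 = -1472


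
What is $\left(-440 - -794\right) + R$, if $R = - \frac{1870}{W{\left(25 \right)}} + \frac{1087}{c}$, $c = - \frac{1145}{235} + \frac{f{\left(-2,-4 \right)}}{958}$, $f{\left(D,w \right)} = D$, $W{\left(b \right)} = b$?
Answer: $\frac{30836093}{548690} \approx 56.199$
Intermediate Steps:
$c = - \frac{109738}{22513}$ ($c = - \frac{1145}{235} - \frac{2}{958} = \left(-1145\right) \frac{1}{235} - \frac{1}{479} = - \frac{229}{47} - \frac{1}{479} = - \frac{109738}{22513} \approx -4.8744$)
$R = - \frac{163400167}{548690}$ ($R = - \frac{1870}{25} + \frac{1087}{- \frac{109738}{22513}} = \left(-1870\right) \frac{1}{25} + 1087 \left(- \frac{22513}{109738}\right) = - \frac{374}{5} - \frac{24471631}{109738} = - \frac{163400167}{548690} \approx -297.8$)
$\left(-440 - -794\right) + R = \left(-440 - -794\right) - \frac{163400167}{548690} = \left(-440 + 794\right) - \frac{163400167}{548690} = 354 - \frac{163400167}{548690} = \frac{30836093}{548690}$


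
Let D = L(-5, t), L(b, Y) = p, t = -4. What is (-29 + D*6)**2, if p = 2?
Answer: 289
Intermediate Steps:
L(b, Y) = 2
D = 2
(-29 + D*6)**2 = (-29 + 2*6)**2 = (-29 + 12)**2 = (-17)**2 = 289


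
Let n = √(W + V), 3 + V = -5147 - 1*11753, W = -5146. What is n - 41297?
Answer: -41297 + I*√22049 ≈ -41297.0 + 148.49*I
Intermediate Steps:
V = -16903 (V = -3 + (-5147 - 1*11753) = -3 + (-5147 - 11753) = -3 - 16900 = -16903)
n = I*√22049 (n = √(-5146 - 16903) = √(-22049) = I*√22049 ≈ 148.49*I)
n - 41297 = I*√22049 - 41297 = -41297 + I*√22049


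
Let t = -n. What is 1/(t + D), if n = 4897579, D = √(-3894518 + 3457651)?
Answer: -4897579/23986280498108 - I*√436867/23986280498108 ≈ -2.0418e-7 - 2.7556e-11*I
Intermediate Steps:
D = I*√436867 (D = √(-436867) = I*√436867 ≈ 660.96*I)
t = -4897579 (t = -1*4897579 = -4897579)
1/(t + D) = 1/(-4897579 + I*√436867)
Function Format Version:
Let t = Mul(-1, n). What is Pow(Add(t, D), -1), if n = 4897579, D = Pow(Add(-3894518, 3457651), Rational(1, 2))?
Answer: Add(Rational(-4897579, 23986280498108), Mul(Rational(-1, 23986280498108), I, Pow(436867, Rational(1, 2)))) ≈ Add(-2.0418e-7, Mul(-2.7556e-11, I))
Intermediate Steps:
D = Mul(I, Pow(436867, Rational(1, 2))) (D = Pow(-436867, Rational(1, 2)) = Mul(I, Pow(436867, Rational(1, 2))) ≈ Mul(660.96, I))
t = -4897579 (t = Mul(-1, 4897579) = -4897579)
Pow(Add(t, D), -1) = Pow(Add(-4897579, Mul(I, Pow(436867, Rational(1, 2)))), -1)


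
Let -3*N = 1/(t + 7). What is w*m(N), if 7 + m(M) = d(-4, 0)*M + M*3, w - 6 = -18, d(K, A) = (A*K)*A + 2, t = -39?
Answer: 667/8 ≈ 83.375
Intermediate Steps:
N = 1/96 (N = -1/(3*(-39 + 7)) = -⅓/(-32) = -⅓*(-1/32) = 1/96 ≈ 0.010417)
d(K, A) = 2 + K*A² (d(K, A) = K*A² + 2 = 2 + K*A²)
w = -12 (w = 6 - 18 = -12)
m(M) = -7 + 5*M (m(M) = -7 + ((2 - 4*0²)*M + M*3) = -7 + ((2 - 4*0)*M + 3*M) = -7 + ((2 + 0)*M + 3*M) = -7 + (2*M + 3*M) = -7 + 5*M)
w*m(N) = -12*(-7 + 5*(1/96)) = -12*(-7 + 5/96) = -12*(-667/96) = 667/8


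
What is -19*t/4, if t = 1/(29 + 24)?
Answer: -19/212 ≈ -0.089623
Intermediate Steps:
t = 1/53 ≈ 0.018868
-19*t/4 = -19*1/53/4 = -19/53*1/4 = -19/212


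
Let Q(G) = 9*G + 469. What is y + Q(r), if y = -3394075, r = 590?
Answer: -3388296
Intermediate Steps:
Q(G) = 469 + 9*G
y + Q(r) = -3394075 + (469 + 9*590) = -3394075 + (469 + 5310) = -3394075 + 5779 = -3388296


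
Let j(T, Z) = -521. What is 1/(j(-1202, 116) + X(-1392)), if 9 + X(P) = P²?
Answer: 1/1937134 ≈ 5.1623e-7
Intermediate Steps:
X(P) = -9 + P²
1/(j(-1202, 116) + X(-1392)) = 1/(-521 + (-9 + (-1392)²)) = 1/(-521 + (-9 + 1937664)) = 1/(-521 + 1937655) = 1/1937134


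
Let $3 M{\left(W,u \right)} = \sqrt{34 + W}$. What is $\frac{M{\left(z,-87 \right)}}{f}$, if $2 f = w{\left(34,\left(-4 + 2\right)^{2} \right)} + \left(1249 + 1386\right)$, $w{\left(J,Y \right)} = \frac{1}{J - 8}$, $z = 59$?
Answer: $\frac{52 \sqrt{93}}{205533} \approx 0.0024398$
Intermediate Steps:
$M{\left(W,u \right)} = \frac{\sqrt{34 + W}}{3}$
$w{\left(J,Y \right)} = \frac{1}{-8 + J}$
$f = \frac{68511}{52}$ ($f = \frac{\frac{1}{-8 + 34} + \left(1249 + 1386\right)}{2} = \frac{\frac{1}{26} + 2635}{2} = \frac{1}{2} \cdot \frac{68511}{26} = \frac{68511}{52} \approx 1317.5$)
$\frac{M{\left(z,-87 \right)}}{f} = \frac{\frac{1}{3} \sqrt{34 + 59}}{\frac{68511}{52}} = \frac{\sqrt{93}}{3} \cdot \frac{52}{68511} = \frac{52 \sqrt{93}}{205533}$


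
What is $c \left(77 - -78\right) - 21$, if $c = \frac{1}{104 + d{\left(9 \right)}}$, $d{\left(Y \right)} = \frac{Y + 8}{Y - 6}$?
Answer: $- \frac{6444}{329} \approx -19.587$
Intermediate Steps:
$d{\left(Y \right)} = \frac{8 + Y}{-6 + Y}$
$c = \frac{3}{329}$ ($c = \frac{1}{104 + \frac{8 + 9}{-6 + 9}} = \frac{1}{104 + \frac{1}{3} \cdot 17} = \frac{1}{104 + \frac{17}{3}} = \frac{1}{\frac{329}{3}} = \frac{3}{329} \approx 0.0091185$)
$c \left(77 - -78\right) - 21 = \frac{3 \left(77 - -78\right)}{329} - 21 = \frac{3 \left(77 + 78\right)}{329} - 21 = \frac{3}{329} \cdot 155 - 21 = \frac{465}{329} - 21 = - \frac{6444}{329}$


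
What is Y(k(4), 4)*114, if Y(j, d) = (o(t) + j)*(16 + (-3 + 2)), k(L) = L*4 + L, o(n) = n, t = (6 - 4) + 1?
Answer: 39330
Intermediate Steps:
t = 3 (t = 2 + 1 = 3)
k(L) = 5*L (k(L) = 4*L + L = 5*L)
Y(j, d) = 45 + 15*j (Y(j, d) = (3 + j)*(16 + (-3 + 2)) = (3 + j)*(16 - 1) = (3 + j)*15 = 45 + 15*j)
Y(k(4), 4)*114 = (45 + 15*(5*4))*114 = (45 + 15*20)*114 = (45 + 300)*114 = 345*114 = 39330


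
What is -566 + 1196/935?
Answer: -528014/935 ≈ -564.72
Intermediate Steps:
-566 + 1196/935 = -528014/935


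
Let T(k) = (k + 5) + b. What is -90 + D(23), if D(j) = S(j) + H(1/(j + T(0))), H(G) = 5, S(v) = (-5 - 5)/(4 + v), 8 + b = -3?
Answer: -2305/27 ≈ -85.370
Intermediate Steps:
b = -11 (b = -8 - 3 = -11)
S(v) = -10/(4 + v)
T(k) = -6 + k (T(k) = (k + 5) - 11 = (5 + k) - 11 = -6 + k)
D(j) = 5 - 10/(4 + j) (D(j) = -10/(4 + j) + 5 = 5 - 10/(4 + j))
-90 + D(23) = -90 + 5*(2 + 23)/(4 + 23) = -90 + 5*25/27 = -90 + 5*(1/27)*25 = -90 + 125/27 = -2305/27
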